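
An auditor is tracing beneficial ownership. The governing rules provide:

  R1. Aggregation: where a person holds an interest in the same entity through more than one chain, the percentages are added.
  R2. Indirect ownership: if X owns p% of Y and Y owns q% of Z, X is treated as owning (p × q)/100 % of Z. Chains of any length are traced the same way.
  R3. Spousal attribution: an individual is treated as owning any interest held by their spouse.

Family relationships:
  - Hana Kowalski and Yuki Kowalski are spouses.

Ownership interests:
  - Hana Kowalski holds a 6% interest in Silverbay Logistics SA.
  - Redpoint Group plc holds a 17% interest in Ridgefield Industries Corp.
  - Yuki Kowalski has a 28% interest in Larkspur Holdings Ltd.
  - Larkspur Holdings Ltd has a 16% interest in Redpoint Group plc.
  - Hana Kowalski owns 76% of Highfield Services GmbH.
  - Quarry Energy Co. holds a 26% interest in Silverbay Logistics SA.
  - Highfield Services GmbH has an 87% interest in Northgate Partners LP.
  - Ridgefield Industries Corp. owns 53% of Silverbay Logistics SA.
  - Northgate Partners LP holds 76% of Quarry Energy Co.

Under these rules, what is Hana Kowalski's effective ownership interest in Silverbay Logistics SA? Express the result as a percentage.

By spousal attribution (R3), Hana Kowalski is treated as owning Yuki Kowalski's 28% interest in Larkspur Holdings Ltd.
Chain via Highfield Services GmbH → Northgate Partners LP → Quarry Energy Co. (R2): 76% × 87% × 76% × 26% = 13.065312% of Silverbay Logistics SA.
Direct interest in Silverbay Logistics SA: 6%.
Chain via Larkspur Holdings Ltd → Redpoint Group plc → Ridgefield Industries Corp. (R2): 28% × 16% × 17% × 53% = 0.403648% of Silverbay Logistics SA.
Aggregating (R1): 13.065312% + 6% + 0.403648% = 19.46896%.

19.46896%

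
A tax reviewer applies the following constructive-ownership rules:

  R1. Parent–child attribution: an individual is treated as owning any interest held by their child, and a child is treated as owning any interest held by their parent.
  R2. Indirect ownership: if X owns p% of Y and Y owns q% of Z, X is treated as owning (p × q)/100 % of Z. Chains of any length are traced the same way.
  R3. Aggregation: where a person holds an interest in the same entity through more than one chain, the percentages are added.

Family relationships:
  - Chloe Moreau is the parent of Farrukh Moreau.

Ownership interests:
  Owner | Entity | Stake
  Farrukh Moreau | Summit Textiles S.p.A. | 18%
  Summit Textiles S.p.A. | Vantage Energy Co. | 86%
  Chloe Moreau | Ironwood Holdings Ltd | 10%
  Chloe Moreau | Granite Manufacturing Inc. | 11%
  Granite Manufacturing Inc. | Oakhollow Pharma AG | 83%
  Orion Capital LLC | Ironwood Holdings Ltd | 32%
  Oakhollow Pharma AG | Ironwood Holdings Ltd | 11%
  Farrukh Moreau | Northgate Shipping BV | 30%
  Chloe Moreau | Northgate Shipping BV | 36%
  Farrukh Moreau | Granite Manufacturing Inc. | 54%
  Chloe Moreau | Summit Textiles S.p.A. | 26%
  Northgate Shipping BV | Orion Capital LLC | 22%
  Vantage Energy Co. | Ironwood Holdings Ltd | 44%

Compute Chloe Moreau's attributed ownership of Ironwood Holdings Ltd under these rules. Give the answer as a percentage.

By parent–child attribution (R1), Chloe Moreau is treated as also owning Farrukh Moreau's interest in Northgate Shipping BV, giving 36% + 30% = 66%.
By parent–child attribution (R1), Chloe Moreau is treated as also owning Farrukh Moreau's interest in Summit Textiles S.p.A, giving 26% + 18% = 44%.
By parent–child attribution (R1), Chloe Moreau is treated as also owning Farrukh Moreau's interest in Granite Manufacturing Inc, giving 11% + 54% = 65%.
Chain via Northgate Shipping BV → Orion Capital LLC (R2): 66% × 22% × 32% = 4.6464% of Ironwood Holdings Ltd.
Chain via Summit Textiles S.p.A. → Vantage Energy Co. (R2): 44% × 86% × 44% = 16.6496% of Ironwood Holdings Ltd.
Chain via Granite Manufacturing Inc. → Oakhollow Pharma AG (R2): 65% × 83% × 11% = 5.9345% of Ironwood Holdings Ltd.
Direct interest in Ironwood Holdings Ltd: 10%.
Aggregating (R3): 4.6464% + 16.6496% + 5.9345% + 10% = 37.2305%.

37.2305%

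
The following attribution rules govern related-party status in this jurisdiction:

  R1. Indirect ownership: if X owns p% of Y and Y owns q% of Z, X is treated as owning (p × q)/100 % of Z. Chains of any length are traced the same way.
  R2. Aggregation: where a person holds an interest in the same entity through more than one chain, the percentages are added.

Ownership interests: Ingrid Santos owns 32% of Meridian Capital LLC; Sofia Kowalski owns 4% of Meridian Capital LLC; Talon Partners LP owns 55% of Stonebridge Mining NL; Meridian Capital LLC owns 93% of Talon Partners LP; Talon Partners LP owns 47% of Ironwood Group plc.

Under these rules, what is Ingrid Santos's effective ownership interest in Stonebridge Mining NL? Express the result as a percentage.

Chain via Meridian Capital LLC → Talon Partners LP (R1): 32% × 93% × 55% = 16.368% of Stonebridge Mining NL.

16.368%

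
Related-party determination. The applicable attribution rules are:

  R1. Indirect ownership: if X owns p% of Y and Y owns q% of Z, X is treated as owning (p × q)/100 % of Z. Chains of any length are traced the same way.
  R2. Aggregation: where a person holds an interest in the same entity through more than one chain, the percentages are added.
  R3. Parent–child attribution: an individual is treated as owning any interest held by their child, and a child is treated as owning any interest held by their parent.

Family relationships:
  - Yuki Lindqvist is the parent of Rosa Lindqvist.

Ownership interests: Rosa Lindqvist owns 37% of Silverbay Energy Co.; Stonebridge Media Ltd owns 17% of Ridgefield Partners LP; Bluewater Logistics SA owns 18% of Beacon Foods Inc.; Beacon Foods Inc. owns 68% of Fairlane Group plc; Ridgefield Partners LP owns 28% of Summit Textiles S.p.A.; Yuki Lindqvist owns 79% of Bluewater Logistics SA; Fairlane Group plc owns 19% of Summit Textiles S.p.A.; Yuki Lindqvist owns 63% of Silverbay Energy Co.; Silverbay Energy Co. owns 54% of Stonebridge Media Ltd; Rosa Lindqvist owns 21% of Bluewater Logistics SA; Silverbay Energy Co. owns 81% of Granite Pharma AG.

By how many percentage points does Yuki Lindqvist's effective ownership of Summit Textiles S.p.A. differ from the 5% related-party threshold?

0.104

By parent–child attribution (R3), Yuki Lindqvist is treated as also owning Rosa Lindqvist's interest in Bluewater Logistics SA, giving 79% + 21% = 100%.
By parent–child attribution (R3), Yuki Lindqvist is treated as also owning Rosa Lindqvist's interest in Silverbay Energy Co, giving 63% + 37% = 100%.
Chain via Bluewater Logistics SA → Beacon Foods Inc. → Fairlane Group plc (R1): 100% × 18% × 68% × 19% = 2.3256% of Summit Textiles S.p.A.
Chain via Silverbay Energy Co. → Stonebridge Media Ltd → Ridgefield Partners LP (R1): 100% × 54% × 17% × 28% = 2.5704% of Summit Textiles S.p.A.
Aggregating (R2): 2.3256% + 2.5704% = 4.896%.
4.896% falls short of the 5% threshold by 0.104 percentage points.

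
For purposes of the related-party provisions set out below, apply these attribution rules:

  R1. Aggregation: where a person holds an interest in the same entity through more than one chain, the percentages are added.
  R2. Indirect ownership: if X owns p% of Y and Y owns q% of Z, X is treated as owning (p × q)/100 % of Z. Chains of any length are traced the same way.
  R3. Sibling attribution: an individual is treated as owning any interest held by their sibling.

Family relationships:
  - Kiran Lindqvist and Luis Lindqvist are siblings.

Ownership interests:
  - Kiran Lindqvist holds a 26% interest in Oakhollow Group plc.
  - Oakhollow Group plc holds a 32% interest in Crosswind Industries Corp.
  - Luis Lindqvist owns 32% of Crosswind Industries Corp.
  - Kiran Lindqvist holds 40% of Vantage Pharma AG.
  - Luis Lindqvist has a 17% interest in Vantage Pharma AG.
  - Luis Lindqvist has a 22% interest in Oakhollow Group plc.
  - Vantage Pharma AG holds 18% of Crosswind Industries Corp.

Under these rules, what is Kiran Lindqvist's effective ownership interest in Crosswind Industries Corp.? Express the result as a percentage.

57.62%

By sibling attribution (R3), Kiran Lindqvist is treated as also owning Luis Lindqvist's interest in Vantage Pharma AG, giving 40% + 17% = 57%.
By sibling attribution (R3), Kiran Lindqvist is treated as also owning Luis Lindqvist's interest in Oakhollow Group plc, giving 26% + 22% = 48%.
By sibling attribution (R3), Kiran Lindqvist is treated as owning Luis Lindqvist's 32% interest in Crosswind Industries Corp.
Chain via Vantage Pharma AG (R2): 57% × 18% = 10.26% of Crosswind Industries Corp.
Chain via Oakhollow Group plc (R2): 48% × 32% = 15.36% of Crosswind Industries Corp.
Direct interest in Crosswind Industries Corp: 32%.
Aggregating (R1): 10.26% + 15.36% + 32% = 57.62%.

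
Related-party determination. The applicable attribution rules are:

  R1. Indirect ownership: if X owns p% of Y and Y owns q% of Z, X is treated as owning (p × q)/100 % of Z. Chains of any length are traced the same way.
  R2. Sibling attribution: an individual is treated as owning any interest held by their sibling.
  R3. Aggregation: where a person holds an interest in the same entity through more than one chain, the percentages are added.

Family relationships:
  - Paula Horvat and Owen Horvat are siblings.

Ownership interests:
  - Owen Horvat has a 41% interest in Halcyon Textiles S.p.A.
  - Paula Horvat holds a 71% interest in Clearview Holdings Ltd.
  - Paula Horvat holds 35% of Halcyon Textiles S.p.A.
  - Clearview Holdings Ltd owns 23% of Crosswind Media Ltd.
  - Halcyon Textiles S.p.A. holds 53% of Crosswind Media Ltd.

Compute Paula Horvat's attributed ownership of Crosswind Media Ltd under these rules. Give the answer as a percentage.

56.61%

By sibling attribution (R2), Paula Horvat is treated as also owning Owen Horvat's interest in Halcyon Textiles S.p.A, giving 35% + 41% = 76%.
Chain via Halcyon Textiles S.p.A. (R1): 76% × 53% = 40.28% of Crosswind Media Ltd.
Chain via Clearview Holdings Ltd (R1): 71% × 23% = 16.33% of Crosswind Media Ltd.
Aggregating (R3): 40.28% + 16.33% = 56.61%.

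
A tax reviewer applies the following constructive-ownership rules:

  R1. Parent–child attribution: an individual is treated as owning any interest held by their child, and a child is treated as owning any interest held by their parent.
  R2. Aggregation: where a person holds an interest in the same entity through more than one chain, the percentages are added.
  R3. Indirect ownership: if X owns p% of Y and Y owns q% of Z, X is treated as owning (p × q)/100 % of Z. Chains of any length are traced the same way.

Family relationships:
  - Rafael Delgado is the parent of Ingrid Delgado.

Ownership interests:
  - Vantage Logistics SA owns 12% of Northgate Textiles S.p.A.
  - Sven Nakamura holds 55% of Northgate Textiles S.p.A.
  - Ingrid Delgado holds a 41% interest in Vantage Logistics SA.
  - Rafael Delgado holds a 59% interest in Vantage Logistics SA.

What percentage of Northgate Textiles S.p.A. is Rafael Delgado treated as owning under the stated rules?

12%

By parent–child attribution (R1), Rafael Delgado is treated as also owning Ingrid Delgado's interest in Vantage Logistics SA, giving 59% + 41% = 100%.
Chain via Vantage Logistics SA (R3): 100% × 12% = 12% of Northgate Textiles S.p.A.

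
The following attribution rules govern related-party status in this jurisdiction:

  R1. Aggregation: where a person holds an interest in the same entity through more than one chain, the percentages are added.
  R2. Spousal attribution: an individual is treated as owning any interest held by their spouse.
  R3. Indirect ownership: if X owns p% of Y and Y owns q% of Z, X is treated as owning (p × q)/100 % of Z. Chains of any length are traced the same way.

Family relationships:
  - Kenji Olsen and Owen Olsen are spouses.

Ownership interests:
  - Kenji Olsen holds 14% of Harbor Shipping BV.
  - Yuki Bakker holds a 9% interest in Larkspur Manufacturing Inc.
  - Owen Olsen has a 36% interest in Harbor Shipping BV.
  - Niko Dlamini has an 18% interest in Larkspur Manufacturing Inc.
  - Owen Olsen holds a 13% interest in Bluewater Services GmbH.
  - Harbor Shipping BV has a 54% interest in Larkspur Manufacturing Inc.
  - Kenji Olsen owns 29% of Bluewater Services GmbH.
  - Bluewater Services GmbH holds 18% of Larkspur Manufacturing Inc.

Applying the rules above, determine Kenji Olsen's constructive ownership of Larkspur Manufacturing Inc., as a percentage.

By spousal attribution (R2), Kenji Olsen is treated as also owning Owen Olsen's interest in Harbor Shipping BV, giving 14% + 36% = 50%.
By spousal attribution (R2), Kenji Olsen is treated as also owning Owen Olsen's interest in Bluewater Services GmbH, giving 29% + 13% = 42%.
Chain via Harbor Shipping BV (R3): 50% × 54% = 27% of Larkspur Manufacturing Inc.
Chain via Bluewater Services GmbH (R3): 42% × 18% = 7.56% of Larkspur Manufacturing Inc.
Aggregating (R1): 27% + 7.56% = 34.56%.

34.56%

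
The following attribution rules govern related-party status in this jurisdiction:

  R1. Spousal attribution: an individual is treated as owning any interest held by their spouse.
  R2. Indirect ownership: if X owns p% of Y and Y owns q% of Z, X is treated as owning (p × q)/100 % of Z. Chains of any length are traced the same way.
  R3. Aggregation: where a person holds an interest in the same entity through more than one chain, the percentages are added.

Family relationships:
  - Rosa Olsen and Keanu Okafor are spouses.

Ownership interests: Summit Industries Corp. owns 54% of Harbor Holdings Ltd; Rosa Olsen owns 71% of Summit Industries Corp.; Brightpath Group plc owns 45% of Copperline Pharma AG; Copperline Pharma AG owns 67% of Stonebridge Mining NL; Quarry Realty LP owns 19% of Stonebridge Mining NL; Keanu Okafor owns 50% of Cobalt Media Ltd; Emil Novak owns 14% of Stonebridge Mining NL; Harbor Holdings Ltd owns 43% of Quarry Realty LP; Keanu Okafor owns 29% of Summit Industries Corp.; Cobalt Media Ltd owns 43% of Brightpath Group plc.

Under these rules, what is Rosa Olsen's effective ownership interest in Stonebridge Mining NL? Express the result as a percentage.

By spousal attribution (R1), Rosa Olsen is treated as also owning Keanu Okafor's interest in Summit Industries Corp, giving 71% + 29% = 100%.
By spousal attribution (R1), Rosa Olsen is treated as owning Keanu Okafor's 50% interest in Cobalt Media Ltd.
Chain via Summit Industries Corp. → Harbor Holdings Ltd → Quarry Realty LP (R2): 100% × 54% × 43% × 19% = 4.4118% of Stonebridge Mining NL.
Chain via Cobalt Media Ltd → Brightpath Group plc → Copperline Pharma AG (R2): 50% × 43% × 45% × 67% = 6.48225% of Stonebridge Mining NL.
Aggregating (R3): 4.4118% + 6.48225% = 10.89405%.

10.89405%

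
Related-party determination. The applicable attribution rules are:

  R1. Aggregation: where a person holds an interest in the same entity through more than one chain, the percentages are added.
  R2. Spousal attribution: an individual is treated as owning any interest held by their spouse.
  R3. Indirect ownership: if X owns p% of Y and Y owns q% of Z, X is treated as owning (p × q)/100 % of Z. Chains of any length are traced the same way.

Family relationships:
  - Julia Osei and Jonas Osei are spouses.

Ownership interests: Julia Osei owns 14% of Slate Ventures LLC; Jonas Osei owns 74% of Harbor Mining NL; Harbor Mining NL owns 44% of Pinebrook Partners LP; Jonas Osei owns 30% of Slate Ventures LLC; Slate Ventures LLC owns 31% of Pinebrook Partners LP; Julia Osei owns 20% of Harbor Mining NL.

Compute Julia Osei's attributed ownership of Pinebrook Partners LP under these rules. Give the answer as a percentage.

By spousal attribution (R2), Julia Osei is treated as also owning Jonas Osei's interest in Slate Ventures LLC, giving 14% + 30% = 44%.
By spousal attribution (R2), Julia Osei is treated as also owning Jonas Osei's interest in Harbor Mining NL, giving 20% + 74% = 94%.
Chain via Slate Ventures LLC (R3): 44% × 31% = 13.64% of Pinebrook Partners LP.
Chain via Harbor Mining NL (R3): 94% × 44% = 41.36% of Pinebrook Partners LP.
Aggregating (R1): 13.64% + 41.36% = 55%.

55%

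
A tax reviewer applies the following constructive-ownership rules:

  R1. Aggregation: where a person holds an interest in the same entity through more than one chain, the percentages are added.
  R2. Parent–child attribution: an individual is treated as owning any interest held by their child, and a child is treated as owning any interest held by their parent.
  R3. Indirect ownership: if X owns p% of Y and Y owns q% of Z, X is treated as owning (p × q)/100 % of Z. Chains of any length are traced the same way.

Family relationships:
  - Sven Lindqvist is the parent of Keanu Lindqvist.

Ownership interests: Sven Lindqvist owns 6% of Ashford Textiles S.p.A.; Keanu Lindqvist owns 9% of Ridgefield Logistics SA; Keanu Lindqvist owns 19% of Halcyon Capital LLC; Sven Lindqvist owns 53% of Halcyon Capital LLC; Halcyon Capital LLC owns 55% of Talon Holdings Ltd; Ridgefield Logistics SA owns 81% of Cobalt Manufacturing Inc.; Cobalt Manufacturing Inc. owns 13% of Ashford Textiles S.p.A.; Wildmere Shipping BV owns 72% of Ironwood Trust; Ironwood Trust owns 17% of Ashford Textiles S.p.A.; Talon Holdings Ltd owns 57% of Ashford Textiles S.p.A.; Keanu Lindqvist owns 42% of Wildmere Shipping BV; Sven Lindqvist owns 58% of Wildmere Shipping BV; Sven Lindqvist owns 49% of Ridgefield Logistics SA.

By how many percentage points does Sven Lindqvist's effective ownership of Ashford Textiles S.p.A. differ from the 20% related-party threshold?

By parent–child attribution (R2), Sven Lindqvist is treated as also owning Keanu Lindqvist's interest in Halcyon Capital LLC, giving 53% + 19% = 72%.
By parent–child attribution (R2), Sven Lindqvist is treated as also owning Keanu Lindqvist's interest in Ridgefield Logistics SA, giving 49% + 9% = 58%.
By parent–child attribution (R2), Sven Lindqvist is treated as also owning Keanu Lindqvist's interest in Wildmere Shipping BV, giving 58% + 42% = 100%.
Chain via Halcyon Capital LLC → Talon Holdings Ltd (R3): 72% × 55% × 57% = 22.572% of Ashford Textiles S.p.A.
Chain via Ridgefield Logistics SA → Cobalt Manufacturing Inc. (R3): 58% × 81% × 13% = 6.1074% of Ashford Textiles S.p.A.
Chain via Wildmere Shipping BV → Ironwood Trust (R3): 100% × 72% × 17% = 12.24% of Ashford Textiles S.p.A.
Direct interest in Ashford Textiles S.p.A: 6%.
Aggregating (R1): 22.572% + 6.1074% + 12.24% + 6% = 46.9194%.
46.9194% exceeds the 20% threshold by 26.9194 percentage points.

26.9194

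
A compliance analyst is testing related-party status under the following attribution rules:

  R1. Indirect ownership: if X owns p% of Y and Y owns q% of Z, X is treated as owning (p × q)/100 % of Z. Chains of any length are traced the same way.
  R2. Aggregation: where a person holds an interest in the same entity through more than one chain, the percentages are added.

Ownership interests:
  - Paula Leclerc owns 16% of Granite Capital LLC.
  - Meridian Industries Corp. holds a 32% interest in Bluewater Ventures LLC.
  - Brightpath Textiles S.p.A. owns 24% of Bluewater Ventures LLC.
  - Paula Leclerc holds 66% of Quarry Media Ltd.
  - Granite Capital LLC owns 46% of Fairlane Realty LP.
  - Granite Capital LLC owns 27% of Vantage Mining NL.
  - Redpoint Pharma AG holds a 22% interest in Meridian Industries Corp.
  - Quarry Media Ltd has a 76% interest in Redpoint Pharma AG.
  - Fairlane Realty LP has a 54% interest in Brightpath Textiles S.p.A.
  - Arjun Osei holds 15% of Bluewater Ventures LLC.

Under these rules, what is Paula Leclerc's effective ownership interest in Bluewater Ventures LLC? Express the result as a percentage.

4.48512%

Chain via Quarry Media Ltd → Redpoint Pharma AG → Meridian Industries Corp. (R1): 66% × 76% × 22% × 32% = 3.531264% of Bluewater Ventures LLC.
Chain via Granite Capital LLC → Fairlane Realty LP → Brightpath Textiles S.p.A. (R1): 16% × 46% × 54% × 24% = 0.953856% of Bluewater Ventures LLC.
Aggregating (R2): 3.531264% + 0.953856% = 4.48512%.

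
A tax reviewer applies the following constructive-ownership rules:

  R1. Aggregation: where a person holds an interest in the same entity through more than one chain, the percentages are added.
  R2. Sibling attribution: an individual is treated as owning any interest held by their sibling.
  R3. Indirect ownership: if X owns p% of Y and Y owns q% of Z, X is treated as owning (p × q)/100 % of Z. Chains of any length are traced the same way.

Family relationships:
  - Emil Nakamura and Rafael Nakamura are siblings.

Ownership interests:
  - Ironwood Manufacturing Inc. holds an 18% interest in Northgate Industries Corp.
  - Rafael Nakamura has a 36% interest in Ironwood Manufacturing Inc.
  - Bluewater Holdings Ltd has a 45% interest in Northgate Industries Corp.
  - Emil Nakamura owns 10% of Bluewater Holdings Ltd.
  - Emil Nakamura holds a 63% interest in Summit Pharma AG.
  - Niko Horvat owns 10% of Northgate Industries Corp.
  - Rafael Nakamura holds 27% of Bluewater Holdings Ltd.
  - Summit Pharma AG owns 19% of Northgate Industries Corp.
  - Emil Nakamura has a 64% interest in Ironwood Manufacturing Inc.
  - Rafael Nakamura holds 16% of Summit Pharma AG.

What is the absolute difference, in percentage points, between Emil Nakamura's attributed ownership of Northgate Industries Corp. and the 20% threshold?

By sibling attribution (R2), Emil Nakamura is treated as also owning Rafael Nakamura's interest in Summit Pharma AG, giving 63% + 16% = 79%.
By sibling attribution (R2), Emil Nakamura is treated as also owning Rafael Nakamura's interest in Bluewater Holdings Ltd, giving 10% + 27% = 37%.
By sibling attribution (R2), Emil Nakamura is treated as also owning Rafael Nakamura's interest in Ironwood Manufacturing Inc, giving 64% + 36% = 100%.
Chain via Summit Pharma AG (R3): 79% × 19% = 15.01% of Northgate Industries Corp.
Chain via Bluewater Holdings Ltd (R3): 37% × 45% = 16.65% of Northgate Industries Corp.
Chain via Ironwood Manufacturing Inc. (R3): 100% × 18% = 18% of Northgate Industries Corp.
Aggregating (R1): 15.01% + 16.65% + 18% = 49.66%.
49.66% exceeds the 20% threshold by 29.66 percentage points.

29.66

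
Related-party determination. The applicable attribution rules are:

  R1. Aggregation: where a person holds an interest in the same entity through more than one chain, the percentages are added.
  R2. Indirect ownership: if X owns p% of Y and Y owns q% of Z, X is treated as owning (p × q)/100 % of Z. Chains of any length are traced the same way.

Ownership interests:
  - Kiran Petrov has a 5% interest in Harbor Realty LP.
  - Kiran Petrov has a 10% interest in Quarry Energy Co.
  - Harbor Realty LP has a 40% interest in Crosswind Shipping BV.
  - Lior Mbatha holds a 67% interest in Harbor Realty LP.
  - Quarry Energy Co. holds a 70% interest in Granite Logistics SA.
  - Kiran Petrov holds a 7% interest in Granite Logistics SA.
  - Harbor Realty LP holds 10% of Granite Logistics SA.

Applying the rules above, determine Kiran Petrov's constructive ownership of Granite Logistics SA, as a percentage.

Chain via Harbor Realty LP (R2): 5% × 10% = 0.5% of Granite Logistics SA.
Chain via Quarry Energy Co. (R2): 10% × 70% = 7% of Granite Logistics SA.
Direct interest in Granite Logistics SA: 7%.
Aggregating (R1): 0.5% + 7% + 7% = 14.5%.

14.5%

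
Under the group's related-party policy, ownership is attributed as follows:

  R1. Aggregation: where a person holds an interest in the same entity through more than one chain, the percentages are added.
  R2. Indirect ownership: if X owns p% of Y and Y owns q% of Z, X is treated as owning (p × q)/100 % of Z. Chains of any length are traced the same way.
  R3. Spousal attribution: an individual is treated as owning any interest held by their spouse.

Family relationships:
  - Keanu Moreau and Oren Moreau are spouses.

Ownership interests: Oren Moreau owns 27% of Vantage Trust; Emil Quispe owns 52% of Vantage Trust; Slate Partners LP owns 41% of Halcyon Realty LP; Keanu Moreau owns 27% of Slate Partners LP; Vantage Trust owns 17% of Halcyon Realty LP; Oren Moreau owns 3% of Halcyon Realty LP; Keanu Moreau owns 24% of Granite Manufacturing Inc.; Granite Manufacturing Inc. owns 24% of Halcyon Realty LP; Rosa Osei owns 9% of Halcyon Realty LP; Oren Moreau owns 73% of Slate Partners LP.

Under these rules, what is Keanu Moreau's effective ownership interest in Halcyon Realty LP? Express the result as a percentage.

54.35%

By spousal attribution (R3), Keanu Moreau is treated as also owning Oren Moreau's interest in Slate Partners LP, giving 27% + 73% = 100%.
By spousal attribution (R3), Keanu Moreau is treated as owning Oren Moreau's 27% interest in Vantage Trust.
By spousal attribution (R3), Keanu Moreau is treated as owning Oren Moreau's 3% interest in Halcyon Realty LP.
Chain via Slate Partners LP (R2): 100% × 41% = 41% of Halcyon Realty LP.
Chain via Granite Manufacturing Inc. (R2): 24% × 24% = 5.76% of Halcyon Realty LP.
Chain via Vantage Trust (R2): 27% × 17% = 4.59% of Halcyon Realty LP.
Direct interest in Halcyon Realty LP: 3%.
Aggregating (R1): 41% + 5.76% + 4.59% + 3% = 54.35%.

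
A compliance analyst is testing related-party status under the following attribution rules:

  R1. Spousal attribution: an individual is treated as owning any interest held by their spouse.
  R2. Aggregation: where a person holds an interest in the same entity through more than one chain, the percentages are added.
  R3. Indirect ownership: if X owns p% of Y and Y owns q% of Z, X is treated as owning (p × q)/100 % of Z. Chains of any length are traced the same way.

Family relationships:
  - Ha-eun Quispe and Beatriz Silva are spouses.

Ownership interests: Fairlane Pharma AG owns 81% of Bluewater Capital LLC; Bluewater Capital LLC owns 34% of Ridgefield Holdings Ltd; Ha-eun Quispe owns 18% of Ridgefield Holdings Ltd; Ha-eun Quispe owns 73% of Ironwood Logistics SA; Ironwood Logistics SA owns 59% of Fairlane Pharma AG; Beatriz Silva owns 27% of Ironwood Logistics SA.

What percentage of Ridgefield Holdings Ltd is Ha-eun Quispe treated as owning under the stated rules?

34.2486%

By spousal attribution (R1), Ha-eun Quispe is treated as also owning Beatriz Silva's interest in Ironwood Logistics SA, giving 73% + 27% = 100%.
Chain via Ironwood Logistics SA → Fairlane Pharma AG → Bluewater Capital LLC (R3): 100% × 59% × 81% × 34% = 16.2486% of Ridgefield Holdings Ltd.
Direct interest in Ridgefield Holdings Ltd: 18%.
Aggregating (R2): 16.2486% + 18% = 34.2486%.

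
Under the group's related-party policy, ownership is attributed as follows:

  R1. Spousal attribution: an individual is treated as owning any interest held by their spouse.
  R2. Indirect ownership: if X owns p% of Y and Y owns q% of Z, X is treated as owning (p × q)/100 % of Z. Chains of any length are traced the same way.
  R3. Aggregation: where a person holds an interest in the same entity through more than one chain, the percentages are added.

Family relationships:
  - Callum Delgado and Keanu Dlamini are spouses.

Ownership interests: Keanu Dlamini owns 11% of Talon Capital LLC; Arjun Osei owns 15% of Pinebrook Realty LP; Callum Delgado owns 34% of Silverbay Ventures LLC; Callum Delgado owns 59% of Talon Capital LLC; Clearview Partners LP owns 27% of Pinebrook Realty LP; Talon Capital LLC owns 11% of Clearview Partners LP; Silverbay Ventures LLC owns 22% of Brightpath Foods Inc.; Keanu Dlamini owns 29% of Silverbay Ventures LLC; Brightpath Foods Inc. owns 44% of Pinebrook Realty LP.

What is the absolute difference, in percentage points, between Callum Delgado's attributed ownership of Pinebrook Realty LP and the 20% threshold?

11.8226

By spousal attribution (R1), Callum Delgado is treated as also owning Keanu Dlamini's interest in Silverbay Ventures LLC, giving 34% + 29% = 63%.
By spousal attribution (R1), Callum Delgado is treated as also owning Keanu Dlamini's interest in Talon Capital LLC, giving 59% + 11% = 70%.
Chain via Silverbay Ventures LLC → Brightpath Foods Inc. (R2): 63% × 22% × 44% = 6.0984% of Pinebrook Realty LP.
Chain via Talon Capital LLC → Clearview Partners LP (R2): 70% × 11% × 27% = 2.079% of Pinebrook Realty LP.
Aggregating (R3): 6.0984% + 2.079% = 8.1774%.
8.1774% falls short of the 20% threshold by 11.8226 percentage points.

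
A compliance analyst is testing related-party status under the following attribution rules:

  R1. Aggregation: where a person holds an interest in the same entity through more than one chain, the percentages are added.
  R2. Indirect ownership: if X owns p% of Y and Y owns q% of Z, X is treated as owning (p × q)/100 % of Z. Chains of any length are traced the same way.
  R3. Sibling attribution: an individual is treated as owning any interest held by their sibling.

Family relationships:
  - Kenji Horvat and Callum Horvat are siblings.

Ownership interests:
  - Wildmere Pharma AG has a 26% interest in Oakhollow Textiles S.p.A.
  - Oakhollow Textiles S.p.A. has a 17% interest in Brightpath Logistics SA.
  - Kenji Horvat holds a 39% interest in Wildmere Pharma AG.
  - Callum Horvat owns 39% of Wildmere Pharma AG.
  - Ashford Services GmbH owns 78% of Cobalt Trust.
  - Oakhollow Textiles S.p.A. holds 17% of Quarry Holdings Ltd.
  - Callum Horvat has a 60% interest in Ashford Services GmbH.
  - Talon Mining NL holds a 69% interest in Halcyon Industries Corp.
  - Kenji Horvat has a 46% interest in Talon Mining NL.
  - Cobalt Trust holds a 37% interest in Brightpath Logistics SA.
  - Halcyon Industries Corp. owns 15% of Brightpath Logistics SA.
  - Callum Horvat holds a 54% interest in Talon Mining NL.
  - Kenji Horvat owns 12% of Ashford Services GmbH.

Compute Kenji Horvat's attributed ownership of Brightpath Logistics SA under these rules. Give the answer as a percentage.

By sibling attribution (R3), Kenji Horvat is treated as also owning Callum Horvat's interest in Wildmere Pharma AG, giving 39% + 39% = 78%.
By sibling attribution (R3), Kenji Horvat is treated as also owning Callum Horvat's interest in Ashford Services GmbH, giving 12% + 60% = 72%.
By sibling attribution (R3), Kenji Horvat is treated as also owning Callum Horvat's interest in Talon Mining NL, giving 46% + 54% = 100%.
Chain via Wildmere Pharma AG → Oakhollow Textiles S.p.A. (R2): 78% × 26% × 17% = 3.4476% of Brightpath Logistics SA.
Chain via Ashford Services GmbH → Cobalt Trust (R2): 72% × 78% × 37% = 20.7792% of Brightpath Logistics SA.
Chain via Talon Mining NL → Halcyon Industries Corp. (R2): 100% × 69% × 15% = 10.35% of Brightpath Logistics SA.
Aggregating (R1): 3.4476% + 20.7792% + 10.35% = 34.5768%.

34.5768%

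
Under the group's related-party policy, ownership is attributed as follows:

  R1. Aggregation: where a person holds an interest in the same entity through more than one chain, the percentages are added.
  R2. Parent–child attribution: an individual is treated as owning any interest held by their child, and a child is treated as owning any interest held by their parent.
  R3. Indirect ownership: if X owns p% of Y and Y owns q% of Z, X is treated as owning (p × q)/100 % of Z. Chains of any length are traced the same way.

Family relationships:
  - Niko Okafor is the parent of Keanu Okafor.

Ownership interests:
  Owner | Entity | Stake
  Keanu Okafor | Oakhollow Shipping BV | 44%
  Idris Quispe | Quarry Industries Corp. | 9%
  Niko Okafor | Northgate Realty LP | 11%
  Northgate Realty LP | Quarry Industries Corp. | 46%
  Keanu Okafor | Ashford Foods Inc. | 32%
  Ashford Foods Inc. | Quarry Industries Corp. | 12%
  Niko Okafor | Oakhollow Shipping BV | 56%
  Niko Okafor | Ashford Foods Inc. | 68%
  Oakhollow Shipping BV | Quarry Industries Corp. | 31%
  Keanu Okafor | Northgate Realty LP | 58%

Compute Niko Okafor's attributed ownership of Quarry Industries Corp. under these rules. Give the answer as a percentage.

By parent–child attribution (R2), Niko Okafor is treated as also owning Keanu Okafor's interest in Oakhollow Shipping BV, giving 56% + 44% = 100%.
By parent–child attribution (R2), Niko Okafor is treated as also owning Keanu Okafor's interest in Ashford Foods Inc, giving 68% + 32% = 100%.
By parent–child attribution (R2), Niko Okafor is treated as also owning Keanu Okafor's interest in Northgate Realty LP, giving 11% + 58% = 69%.
Chain via Oakhollow Shipping BV (R3): 100% × 31% = 31% of Quarry Industries Corp.
Chain via Ashford Foods Inc. (R3): 100% × 12% = 12% of Quarry Industries Corp.
Chain via Northgate Realty LP (R3): 69% × 46% = 31.74% of Quarry Industries Corp.
Aggregating (R1): 31% + 12% + 31.74% = 74.74%.

74.74%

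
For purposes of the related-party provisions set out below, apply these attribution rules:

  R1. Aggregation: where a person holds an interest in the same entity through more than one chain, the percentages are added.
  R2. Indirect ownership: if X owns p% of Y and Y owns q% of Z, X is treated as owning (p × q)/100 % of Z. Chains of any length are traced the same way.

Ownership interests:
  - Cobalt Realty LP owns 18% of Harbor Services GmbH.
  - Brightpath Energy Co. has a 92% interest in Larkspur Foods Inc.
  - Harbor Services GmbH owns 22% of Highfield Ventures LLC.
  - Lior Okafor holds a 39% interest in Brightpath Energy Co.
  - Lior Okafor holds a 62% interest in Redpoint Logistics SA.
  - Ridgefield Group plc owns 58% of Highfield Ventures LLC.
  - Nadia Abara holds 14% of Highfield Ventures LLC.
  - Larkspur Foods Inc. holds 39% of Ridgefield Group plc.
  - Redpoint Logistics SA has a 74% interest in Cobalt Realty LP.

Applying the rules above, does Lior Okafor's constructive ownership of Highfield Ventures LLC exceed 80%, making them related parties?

Chain via Redpoint Logistics SA → Cobalt Realty LP → Harbor Services GmbH (R2): 62% × 74% × 18% × 22% = 1.816848% of Highfield Ventures LLC.
Chain via Brightpath Energy Co. → Larkspur Foods Inc. → Ridgefield Group plc (R2): 39% × 92% × 39% × 58% = 8.116056% of Highfield Ventures LLC.
Aggregating (R1): 1.816848% + 8.116056% = 9.932904%.
9.932904% does not exceed the 80% threshold, so Lior is not a related party to Highfield Ventures LLC.

No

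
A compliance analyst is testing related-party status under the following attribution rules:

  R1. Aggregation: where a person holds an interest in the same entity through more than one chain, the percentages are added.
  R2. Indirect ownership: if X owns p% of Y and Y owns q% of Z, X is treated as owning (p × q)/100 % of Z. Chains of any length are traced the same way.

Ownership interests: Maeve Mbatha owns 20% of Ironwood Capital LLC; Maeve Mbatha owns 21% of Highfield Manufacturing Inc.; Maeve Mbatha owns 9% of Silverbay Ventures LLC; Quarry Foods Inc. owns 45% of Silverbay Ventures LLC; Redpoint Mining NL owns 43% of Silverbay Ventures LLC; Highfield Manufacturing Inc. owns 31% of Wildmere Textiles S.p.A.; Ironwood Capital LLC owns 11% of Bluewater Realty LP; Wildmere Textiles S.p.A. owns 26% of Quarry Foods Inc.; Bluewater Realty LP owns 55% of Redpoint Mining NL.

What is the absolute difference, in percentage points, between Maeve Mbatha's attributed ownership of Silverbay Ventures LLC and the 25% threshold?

14.71803

Chain via Highfield Manufacturing Inc. → Wildmere Textiles S.p.A. → Quarry Foods Inc. (R2): 21% × 31% × 26% × 45% = 0.76167% of Silverbay Ventures LLC.
Chain via Ironwood Capital LLC → Bluewater Realty LP → Redpoint Mining NL (R2): 20% × 11% × 55% × 43% = 0.5203% of Silverbay Ventures LLC.
Direct interest in Silverbay Ventures LLC: 9%.
Aggregating (R1): 0.76167% + 0.5203% + 9% = 10.28197%.
10.28197% falls short of the 25% threshold by 14.71803 percentage points.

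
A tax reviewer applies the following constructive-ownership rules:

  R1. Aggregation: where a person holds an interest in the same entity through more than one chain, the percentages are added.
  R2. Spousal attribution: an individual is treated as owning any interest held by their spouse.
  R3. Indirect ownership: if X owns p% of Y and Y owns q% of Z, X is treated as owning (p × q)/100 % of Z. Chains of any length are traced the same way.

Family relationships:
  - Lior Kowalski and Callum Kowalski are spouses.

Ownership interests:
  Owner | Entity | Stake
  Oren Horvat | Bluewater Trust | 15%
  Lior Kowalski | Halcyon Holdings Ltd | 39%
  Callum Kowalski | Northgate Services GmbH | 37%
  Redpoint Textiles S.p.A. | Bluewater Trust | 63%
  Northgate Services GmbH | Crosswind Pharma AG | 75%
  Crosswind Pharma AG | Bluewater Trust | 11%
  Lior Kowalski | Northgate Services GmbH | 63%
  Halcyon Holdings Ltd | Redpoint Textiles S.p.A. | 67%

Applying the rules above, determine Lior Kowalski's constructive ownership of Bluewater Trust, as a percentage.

By spousal attribution (R2), Lior Kowalski is treated as also owning Callum Kowalski's interest in Northgate Services GmbH, giving 63% + 37% = 100%.
Chain via Halcyon Holdings Ltd → Redpoint Textiles S.p.A. (R3): 39% × 67% × 63% = 16.4619% of Bluewater Trust.
Chain via Northgate Services GmbH → Crosswind Pharma AG (R3): 100% × 75% × 11% = 8.25% of Bluewater Trust.
Aggregating (R1): 16.4619% + 8.25% = 24.7119%.

24.7119%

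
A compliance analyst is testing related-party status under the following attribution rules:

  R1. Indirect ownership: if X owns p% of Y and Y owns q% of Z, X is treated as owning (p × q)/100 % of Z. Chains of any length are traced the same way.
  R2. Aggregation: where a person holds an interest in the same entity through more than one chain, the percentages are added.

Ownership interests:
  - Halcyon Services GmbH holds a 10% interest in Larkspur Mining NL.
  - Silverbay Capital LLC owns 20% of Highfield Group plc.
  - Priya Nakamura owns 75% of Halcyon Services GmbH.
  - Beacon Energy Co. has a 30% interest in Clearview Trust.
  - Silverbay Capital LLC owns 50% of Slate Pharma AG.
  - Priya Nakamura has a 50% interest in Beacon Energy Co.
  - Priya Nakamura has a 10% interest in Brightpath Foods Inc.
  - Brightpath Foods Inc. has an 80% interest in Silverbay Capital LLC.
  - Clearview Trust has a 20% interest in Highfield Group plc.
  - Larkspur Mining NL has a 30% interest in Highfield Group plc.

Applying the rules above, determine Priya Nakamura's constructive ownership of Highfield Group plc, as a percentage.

Chain via Beacon Energy Co. → Clearview Trust (R1): 50% × 30% × 20% = 3% of Highfield Group plc.
Chain via Halcyon Services GmbH → Larkspur Mining NL (R1): 75% × 10% × 30% = 2.25% of Highfield Group plc.
Chain via Brightpath Foods Inc. → Silverbay Capital LLC (R1): 10% × 80% × 20% = 1.6% of Highfield Group plc.
Aggregating (R2): 3% + 2.25% + 1.6% = 6.85%.

6.85%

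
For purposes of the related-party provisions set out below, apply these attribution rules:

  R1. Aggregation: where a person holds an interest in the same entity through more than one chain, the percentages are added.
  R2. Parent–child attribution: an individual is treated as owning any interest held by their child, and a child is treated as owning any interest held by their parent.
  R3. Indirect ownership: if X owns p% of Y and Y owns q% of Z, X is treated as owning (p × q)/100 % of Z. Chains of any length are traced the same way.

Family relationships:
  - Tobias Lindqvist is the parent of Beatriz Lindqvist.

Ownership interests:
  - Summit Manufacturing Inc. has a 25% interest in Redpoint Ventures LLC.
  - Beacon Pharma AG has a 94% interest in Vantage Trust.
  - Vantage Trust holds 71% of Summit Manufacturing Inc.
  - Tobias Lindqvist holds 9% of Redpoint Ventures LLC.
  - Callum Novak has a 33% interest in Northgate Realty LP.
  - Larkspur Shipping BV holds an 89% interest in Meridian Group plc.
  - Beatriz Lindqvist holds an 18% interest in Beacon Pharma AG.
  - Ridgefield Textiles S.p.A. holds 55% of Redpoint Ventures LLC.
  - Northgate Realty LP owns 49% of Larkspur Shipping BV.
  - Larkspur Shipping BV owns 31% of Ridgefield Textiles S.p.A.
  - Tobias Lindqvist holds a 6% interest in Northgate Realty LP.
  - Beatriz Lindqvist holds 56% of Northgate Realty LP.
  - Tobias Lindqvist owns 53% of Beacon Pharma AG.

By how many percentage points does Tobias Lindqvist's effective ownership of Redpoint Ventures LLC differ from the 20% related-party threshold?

6.02614

By parent–child attribution (R2), Tobias Lindqvist is treated as also owning Beatriz Lindqvist's interest in Northgate Realty LP, giving 6% + 56% = 62%.
By parent–child attribution (R2), Tobias Lindqvist is treated as also owning Beatriz Lindqvist's interest in Beacon Pharma AG, giving 53% + 18% = 71%.
Chain via Northgate Realty LP → Larkspur Shipping BV → Ridgefield Textiles S.p.A. (R3): 62% × 49% × 31% × 55% = 5.17979% of Redpoint Ventures LLC.
Chain via Beacon Pharma AG → Vantage Trust → Summit Manufacturing Inc. (R3): 71% × 94% × 71% × 25% = 11.84635% of Redpoint Ventures LLC.
Direct interest in Redpoint Ventures LLC: 9%.
Aggregating (R1): 5.17979% + 11.84635% + 9% = 26.02614%.
26.02614% exceeds the 20% threshold by 6.02614 percentage points.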